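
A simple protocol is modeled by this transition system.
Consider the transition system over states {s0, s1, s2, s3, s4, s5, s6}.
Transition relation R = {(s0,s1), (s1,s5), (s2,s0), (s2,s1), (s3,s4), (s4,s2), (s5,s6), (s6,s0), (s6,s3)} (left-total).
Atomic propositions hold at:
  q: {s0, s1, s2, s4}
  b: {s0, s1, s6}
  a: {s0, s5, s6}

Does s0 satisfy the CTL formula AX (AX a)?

Yes

Sat(AX a) = {s : every successor in {s0, s5, s6}} = {s1, s5}
Sat(AX (AX a)) = {s : every successor in {s1, s5}} = {s0, s1}
s0 ∈ Sat(AX (AX a)) = {s0, s1}, so the formula holds at s0.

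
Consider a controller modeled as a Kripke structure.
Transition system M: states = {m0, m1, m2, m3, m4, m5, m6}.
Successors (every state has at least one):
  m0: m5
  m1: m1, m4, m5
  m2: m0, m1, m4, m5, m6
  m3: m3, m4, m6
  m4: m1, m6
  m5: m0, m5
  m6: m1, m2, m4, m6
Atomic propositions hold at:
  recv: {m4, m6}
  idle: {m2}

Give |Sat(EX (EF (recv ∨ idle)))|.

Sat(recv ∨ idle) = {m2, m4, m6}
EF (recv ∨ idle): least fixpoint, start Z0 = {m2, m4, m6}, add states with some successor in Z. Z1 = {m1, m2, m3, m4, m6}; fixed.
Sat(EF (recv ∨ idle)) = {m1, m2, m3, m4, m6}
Sat(EX (EF (recv ∨ idle))) = {s : some successor in {m1, m2, m3, m4, m6}} = {m1, m2, m3, m4, m6}
|Sat(EX (EF (recv ∨ idle)))| = |{m1, m2, m3, m4, m6}| = 5.

5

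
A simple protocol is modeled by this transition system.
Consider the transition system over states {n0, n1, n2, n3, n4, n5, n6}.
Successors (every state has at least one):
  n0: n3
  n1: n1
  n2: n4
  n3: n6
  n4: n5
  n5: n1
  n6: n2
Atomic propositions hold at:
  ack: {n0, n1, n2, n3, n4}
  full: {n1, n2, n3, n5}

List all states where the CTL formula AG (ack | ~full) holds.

{n1}

Sat(~full) = {n0, n4, n6}
Sat(ack | ~full) = {n0, n1, n2, n3, n4, n6}
AG (ack | ~full): greatest fixpoint, start Z0 = {n0, n1, n2, n3, n4, n6}, keep only states in Sat with every successor in Z. Z1 = {n0, n1, n2, n3, n6}; Z2 = {n0, n1, n3, n6}; Z3 = {n0, n1, n3}; Z4 = {n0, n1}; Z5 = {n1}; fixed.
Sat(AG (ack | ~full)) = {n1}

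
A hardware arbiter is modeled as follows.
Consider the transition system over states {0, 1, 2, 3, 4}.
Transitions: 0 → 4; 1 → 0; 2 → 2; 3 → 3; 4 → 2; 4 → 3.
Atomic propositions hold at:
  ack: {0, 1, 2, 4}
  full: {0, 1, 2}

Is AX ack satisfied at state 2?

Yes

Sat(AX ack) = {s : every successor in {0, 1, 2, 4}} = {0, 1, 2}
2 ∈ Sat(AX ack) = {0, 1, 2}, so the formula holds at 2.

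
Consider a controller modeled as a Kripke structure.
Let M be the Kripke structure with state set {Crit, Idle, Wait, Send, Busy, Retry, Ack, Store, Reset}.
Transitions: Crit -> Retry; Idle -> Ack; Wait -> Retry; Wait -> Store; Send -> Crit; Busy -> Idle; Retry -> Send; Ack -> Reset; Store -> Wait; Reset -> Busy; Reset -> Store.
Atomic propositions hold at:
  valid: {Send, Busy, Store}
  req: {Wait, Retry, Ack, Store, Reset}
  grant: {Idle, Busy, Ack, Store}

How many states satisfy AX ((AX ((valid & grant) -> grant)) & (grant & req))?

1

Sat(valid & grant) = {Busy, Store}
Sat((valid & grant) -> grant) = {Crit, Idle, Wait, Send, Busy, Retry, Ack, Store, Reset}
Sat(AX ((valid & grant) -> grant)) = {s : every successor in {Crit, Idle, Wait, Send, Busy, Retry, Ack, Store, Reset}} = {Crit, Idle, Wait, Send, Busy, Retry, Ack, Store, Reset}
Sat(grant & req) = {Ack, Store}
Sat((AX ((valid & grant) -> grant)) & (grant & req)) = {Ack, Store}
Sat(AX ((AX ((valid & grant) -> grant)) & (grant & req))) = {s : every successor in {Ack, Store}} = {Idle}
|Sat(AX ((AX ((valid & grant) -> grant)) & (grant & req)))| = |{Idle}| = 1.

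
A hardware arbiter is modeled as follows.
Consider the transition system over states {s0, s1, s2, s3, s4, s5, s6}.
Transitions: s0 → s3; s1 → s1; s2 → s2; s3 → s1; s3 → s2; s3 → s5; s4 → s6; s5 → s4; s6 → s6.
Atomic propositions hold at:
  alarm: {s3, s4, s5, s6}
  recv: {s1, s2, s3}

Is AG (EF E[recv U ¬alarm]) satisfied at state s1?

Yes

Sat(¬alarm) = {s0, s1, s2}
E[recv U ¬alarm]: least fixpoint, start Z0 = Sat(¬alarm) = {s0, s1, s2}, add states in Sat(recv) with some successor in Z. Z1 = {s0, s1, s2, s3}; fixed.
Sat(E[recv U ¬alarm]) = {s0, s1, s2, s3}
EF E[recv U ¬alarm]: least fixpoint, start Z0 = {s0, s1, s2, s3}, add states with some successor in Z. Already a fixed point.
Sat(EF E[recv U ¬alarm]) = {s0, s1, s2, s3}
AG (EF E[recv U ¬alarm]): greatest fixpoint, start Z0 = {s0, s1, s2, s3}, keep only states in Sat with every successor in Z. Z1 = {s0, s1, s2}; Z2 = {s1, s2}; fixed.
Sat(AG (EF E[recv U ¬alarm])) = {s1, s2}
s1 ∈ Sat(AG (EF E[recv U ¬alarm])) = {s1, s2}, so the formula holds at s1.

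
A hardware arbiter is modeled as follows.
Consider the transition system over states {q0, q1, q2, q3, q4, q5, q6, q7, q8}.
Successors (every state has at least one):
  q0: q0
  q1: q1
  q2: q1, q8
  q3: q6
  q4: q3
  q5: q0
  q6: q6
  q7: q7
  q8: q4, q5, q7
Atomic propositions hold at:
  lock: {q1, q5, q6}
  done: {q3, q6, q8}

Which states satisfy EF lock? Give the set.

EF lock: least fixpoint, start Z0 = {q1, q5, q6}, add states with some successor in Z. Z1 = {q1, q2, q3, q5, q6, q8}; Z2 = {q1, q2, q3, q4, q5, q6, q8}; fixed.
Sat(EF lock) = {q1, q2, q3, q4, q5, q6, q8}

{q1, q2, q3, q4, q5, q6, q8}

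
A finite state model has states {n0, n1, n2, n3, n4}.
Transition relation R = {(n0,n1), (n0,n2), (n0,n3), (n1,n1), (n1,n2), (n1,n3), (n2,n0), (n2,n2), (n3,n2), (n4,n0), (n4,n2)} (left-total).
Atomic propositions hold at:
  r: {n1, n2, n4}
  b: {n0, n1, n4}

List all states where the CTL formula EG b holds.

{n0, n1, n4}

EG b: greatest fixpoint, start Z0 = {n0, n1, n4}, keep only states in Sat with some successor in Z. Already a fixed point.
Sat(EG b) = {n0, n1, n4}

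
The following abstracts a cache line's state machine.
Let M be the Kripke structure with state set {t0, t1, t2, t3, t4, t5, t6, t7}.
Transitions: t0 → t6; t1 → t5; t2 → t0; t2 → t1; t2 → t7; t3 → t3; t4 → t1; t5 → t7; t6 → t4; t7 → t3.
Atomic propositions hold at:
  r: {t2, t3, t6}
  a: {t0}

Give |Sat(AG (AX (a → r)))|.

Sat(a → r) = {t1, t2, t3, t4, t5, t6, t7}
Sat(AX (a → r)) = {s : every successor in {t1, t2, t3, t4, t5, t6, t7}} = {t0, t1, t3, t4, t5, t6, t7}
AG (AX (a → r)): greatest fixpoint, start Z0 = {t0, t1, t3, t4, t5, t6, t7}, keep only states in Sat with every successor in Z. Already a fixed point.
Sat(AG (AX (a → r))) = {t0, t1, t3, t4, t5, t6, t7}
|Sat(AG (AX (a → r)))| = |{t0, t1, t3, t4, t5, t6, t7}| = 7.

7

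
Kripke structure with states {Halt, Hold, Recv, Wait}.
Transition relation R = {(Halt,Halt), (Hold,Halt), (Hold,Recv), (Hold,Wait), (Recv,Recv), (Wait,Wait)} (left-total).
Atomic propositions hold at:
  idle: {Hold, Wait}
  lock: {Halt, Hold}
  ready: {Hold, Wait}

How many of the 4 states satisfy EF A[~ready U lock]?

Sat(~ready) = {Halt, Recv}
A[~ready U lock]: least fixpoint, start Z0 = Sat(lock) = {Halt, Hold}, add states in Sat(~ready) with every successor in Z. Already a fixed point.
Sat(A[~ready U lock]) = {Halt, Hold}
EF A[~ready U lock]: least fixpoint, start Z0 = {Halt, Hold}, add states with some successor in Z. Already a fixed point.
Sat(EF A[~ready U lock]) = {Halt, Hold}
|Sat(EF A[~ready U lock])| = |{Halt, Hold}| = 2.

2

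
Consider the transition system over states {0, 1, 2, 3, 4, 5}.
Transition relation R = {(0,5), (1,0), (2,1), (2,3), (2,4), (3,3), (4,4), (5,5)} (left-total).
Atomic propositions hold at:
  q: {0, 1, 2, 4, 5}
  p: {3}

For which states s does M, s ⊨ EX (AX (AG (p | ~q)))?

Sat(~q) = {3}
Sat(p | ~q) = {3}
AG (p | ~q): greatest fixpoint, start Z0 = {3}, keep only states in Sat with every successor in Z. Already a fixed point.
Sat(AG (p | ~q)) = {3}
Sat(AX (AG (p | ~q))) = {s : every successor in {3}} = {3}
Sat(EX (AX (AG (p | ~q)))) = {s : some successor in {3}} = {2, 3}

{2, 3}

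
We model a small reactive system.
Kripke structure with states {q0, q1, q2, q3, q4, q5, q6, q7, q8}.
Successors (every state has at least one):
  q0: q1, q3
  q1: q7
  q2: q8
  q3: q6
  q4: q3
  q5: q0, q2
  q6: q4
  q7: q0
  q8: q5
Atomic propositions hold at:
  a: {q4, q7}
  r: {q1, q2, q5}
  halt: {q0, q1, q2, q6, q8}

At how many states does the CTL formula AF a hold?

AF a: least fixpoint, start Z0 = {q4, q7}, add states with every successor in Z. Z1 = {q1, q4, q6, q7}; Z2 = {q1, q3, q4, q6, q7}; Z3 = {q0, q1, q3, q4, q6, q7}; fixed.
Sat(AF a) = {q0, q1, q3, q4, q6, q7}
|Sat(AF a)| = |{q0, q1, q3, q4, q6, q7}| = 6.

6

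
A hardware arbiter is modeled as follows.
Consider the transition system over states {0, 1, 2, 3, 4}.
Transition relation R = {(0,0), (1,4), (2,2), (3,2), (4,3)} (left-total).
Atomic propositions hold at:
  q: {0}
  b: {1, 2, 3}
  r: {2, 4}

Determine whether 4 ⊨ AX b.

Sat(AX b) = {s : every successor in {1, 2, 3}} = {2, 3, 4}
4 ∈ Sat(AX b) = {2, 3, 4}, so the formula holds at 4.

Yes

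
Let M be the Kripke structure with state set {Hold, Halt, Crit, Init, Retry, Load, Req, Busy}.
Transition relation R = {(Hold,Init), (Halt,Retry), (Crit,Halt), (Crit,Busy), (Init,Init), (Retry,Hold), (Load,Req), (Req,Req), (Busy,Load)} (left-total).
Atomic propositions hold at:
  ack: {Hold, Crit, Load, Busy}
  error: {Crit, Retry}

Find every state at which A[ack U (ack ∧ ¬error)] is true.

Sat(¬error) = {Hold, Halt, Init, Load, Req, Busy}
Sat(ack ∧ ¬error) = {Hold, Load, Busy}
A[ack U (ack ∧ ¬error)]: least fixpoint, start Z0 = Sat((ack ∧ ¬error)) = {Hold, Load, Busy}, add states in Sat(ack) with every successor in Z. Already a fixed point.
Sat(A[ack U (ack ∧ ¬error)]) = {Hold, Load, Busy}

{Hold, Load, Busy}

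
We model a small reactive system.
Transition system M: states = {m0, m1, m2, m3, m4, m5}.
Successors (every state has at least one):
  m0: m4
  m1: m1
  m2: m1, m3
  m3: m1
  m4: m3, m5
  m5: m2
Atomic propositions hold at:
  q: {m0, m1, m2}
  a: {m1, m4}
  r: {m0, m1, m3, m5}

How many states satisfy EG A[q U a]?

1

A[q U a]: least fixpoint, start Z0 = Sat(a) = {m1, m4}, add states in Sat(q) with every successor in Z. Z1 = {m0, m1, m4}; fixed.
Sat(A[q U a]) = {m0, m1, m4}
EG A[q U a]: greatest fixpoint, start Z0 = {m0, m1, m4}, keep only states in Sat with some successor in Z. Z1 = {m0, m1}; Z2 = {m1}; fixed.
Sat(EG A[q U a]) = {m1}
|Sat(EG A[q U a])| = |{m1}| = 1.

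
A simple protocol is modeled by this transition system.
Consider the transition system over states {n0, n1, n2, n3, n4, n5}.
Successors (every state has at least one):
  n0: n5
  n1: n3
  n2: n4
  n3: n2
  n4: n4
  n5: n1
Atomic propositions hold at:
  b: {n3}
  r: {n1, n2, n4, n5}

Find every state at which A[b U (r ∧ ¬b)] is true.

{n1, n2, n3, n4, n5}

Sat(¬b) = {n0, n1, n2, n4, n5}
Sat(r ∧ ¬b) = {n1, n2, n4, n5}
A[b U (r ∧ ¬b)]: least fixpoint, start Z0 = Sat((r ∧ ¬b)) = {n1, n2, n4, n5}, add states in Sat(b) with every successor in Z. Z1 = {n1, n2, n3, n4, n5}; fixed.
Sat(A[b U (r ∧ ¬b)]) = {n1, n2, n3, n4, n5}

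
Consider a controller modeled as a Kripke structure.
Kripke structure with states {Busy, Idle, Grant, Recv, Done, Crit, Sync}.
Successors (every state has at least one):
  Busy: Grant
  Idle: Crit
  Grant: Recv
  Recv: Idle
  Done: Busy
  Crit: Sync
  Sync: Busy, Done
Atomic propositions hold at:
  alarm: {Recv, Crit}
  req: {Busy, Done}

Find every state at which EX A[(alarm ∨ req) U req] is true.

{Done, Sync}

Sat(alarm ∨ req) = {Busy, Recv, Done, Crit}
A[(alarm ∨ req) U req]: least fixpoint, start Z0 = Sat(req) = {Busy, Done}, add states in Sat(alarm ∨ req) with every successor in Z. Already a fixed point.
Sat(A[(alarm ∨ req) U req]) = {Busy, Done}
Sat(EX A[(alarm ∨ req) U req]) = {s : some successor in {Busy, Done}} = {Done, Sync}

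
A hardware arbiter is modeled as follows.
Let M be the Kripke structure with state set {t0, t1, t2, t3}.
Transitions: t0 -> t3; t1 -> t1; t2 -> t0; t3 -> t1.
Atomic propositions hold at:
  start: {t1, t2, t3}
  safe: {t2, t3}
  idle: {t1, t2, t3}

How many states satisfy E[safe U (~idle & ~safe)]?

Sat(~idle) = {t0}
Sat(~safe) = {t0, t1}
Sat(~idle & ~safe) = {t0}
E[safe U (~idle & ~safe)]: least fixpoint, start Z0 = Sat((~idle & ~safe)) = {t0}, add states in Sat(safe) with some successor in Z. Z1 = {t0, t2}; fixed.
Sat(E[safe U (~idle & ~safe)]) = {t0, t2}
|Sat(E[safe U (~idle & ~safe)])| = |{t0, t2}| = 2.

2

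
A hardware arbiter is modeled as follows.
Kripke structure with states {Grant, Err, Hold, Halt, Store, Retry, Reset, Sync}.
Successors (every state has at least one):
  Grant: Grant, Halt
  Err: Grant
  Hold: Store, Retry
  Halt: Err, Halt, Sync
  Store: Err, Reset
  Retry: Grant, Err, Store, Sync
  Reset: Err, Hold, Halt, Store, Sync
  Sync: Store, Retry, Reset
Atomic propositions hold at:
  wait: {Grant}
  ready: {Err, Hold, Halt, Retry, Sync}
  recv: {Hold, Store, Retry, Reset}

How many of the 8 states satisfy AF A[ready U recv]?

A[ready U recv]: least fixpoint, start Z0 = Sat(recv) = {Hold, Store, Retry, Reset}, add states in Sat(ready) with every successor in Z. Z1 = {Hold, Store, Retry, Reset, Sync}; fixed.
Sat(A[ready U recv]) = {Hold, Store, Retry, Reset, Sync}
AF A[ready U recv]: least fixpoint, start Z0 = {Hold, Store, Retry, Reset, Sync}, add states with every successor in Z. Already a fixed point.
Sat(AF A[ready U recv]) = {Hold, Store, Retry, Reset, Sync}
|Sat(AF A[ready U recv])| = |{Hold, Store, Retry, Reset, Sync}| = 5.

5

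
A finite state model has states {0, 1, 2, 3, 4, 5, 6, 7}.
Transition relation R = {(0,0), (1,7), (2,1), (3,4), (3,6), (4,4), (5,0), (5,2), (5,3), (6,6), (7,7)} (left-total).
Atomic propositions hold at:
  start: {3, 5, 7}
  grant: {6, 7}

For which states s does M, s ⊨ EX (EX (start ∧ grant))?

{1, 2, 7}

Sat(start ∧ grant) = {7}
Sat(EX (start ∧ grant)) = {s : some successor in {7}} = {1, 7}
Sat(EX (EX (start ∧ grant))) = {s : some successor in {1, 7}} = {1, 2, 7}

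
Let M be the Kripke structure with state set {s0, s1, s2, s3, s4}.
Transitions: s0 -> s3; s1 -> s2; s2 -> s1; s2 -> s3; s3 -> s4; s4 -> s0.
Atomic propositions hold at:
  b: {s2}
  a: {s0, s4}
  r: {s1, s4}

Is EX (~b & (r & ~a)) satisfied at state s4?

Sat(~b) = {s0, s1, s3, s4}
Sat(~a) = {s1, s2, s3}
Sat(r & ~a) = {s1}
Sat(~b & (r & ~a)) = {s1}
Sat(EX (~b & (r & ~a))) = {s : some successor in {s1}} = {s2}
s4 ∉ Sat(EX (~b & (r & ~a))) = {s2}, so the formula does not hold at s4.

No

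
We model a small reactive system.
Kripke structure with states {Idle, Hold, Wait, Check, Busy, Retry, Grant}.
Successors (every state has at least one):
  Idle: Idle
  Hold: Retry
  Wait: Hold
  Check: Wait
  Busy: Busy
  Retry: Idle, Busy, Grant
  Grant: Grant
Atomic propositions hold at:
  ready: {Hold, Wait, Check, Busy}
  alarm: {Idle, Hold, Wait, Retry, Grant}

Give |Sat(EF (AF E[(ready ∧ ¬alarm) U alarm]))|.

6

Sat(¬alarm) = {Check, Busy}
Sat(ready ∧ ¬alarm) = {Check, Busy}
E[(ready ∧ ¬alarm) U alarm]: least fixpoint, start Z0 = Sat(alarm) = {Idle, Hold, Wait, Retry, Grant}, add states in Sat(ready ∧ ¬alarm) with some successor in Z. Z1 = {Idle, Hold, Wait, Check, Retry, Grant}; fixed.
Sat(E[(ready ∧ ¬alarm) U alarm]) = {Idle, Hold, Wait, Check, Retry, Grant}
AF E[(ready ∧ ¬alarm) U alarm]: least fixpoint, start Z0 = {Idle, Hold, Wait, Check, Retry, Grant}, add states with every successor in Z. Already a fixed point.
Sat(AF E[(ready ∧ ¬alarm) U alarm]) = {Idle, Hold, Wait, Check, Retry, Grant}
EF (AF E[(ready ∧ ¬alarm) U alarm]): least fixpoint, start Z0 = {Idle, Hold, Wait, Check, Retry, Grant}, add states with some successor in Z. Already a fixed point.
Sat(EF (AF E[(ready ∧ ¬alarm) U alarm])) = {Idle, Hold, Wait, Check, Retry, Grant}
|Sat(EF (AF E[(ready ∧ ¬alarm) U alarm]))| = |{Idle, Hold, Wait, Check, Retry, Grant}| = 6.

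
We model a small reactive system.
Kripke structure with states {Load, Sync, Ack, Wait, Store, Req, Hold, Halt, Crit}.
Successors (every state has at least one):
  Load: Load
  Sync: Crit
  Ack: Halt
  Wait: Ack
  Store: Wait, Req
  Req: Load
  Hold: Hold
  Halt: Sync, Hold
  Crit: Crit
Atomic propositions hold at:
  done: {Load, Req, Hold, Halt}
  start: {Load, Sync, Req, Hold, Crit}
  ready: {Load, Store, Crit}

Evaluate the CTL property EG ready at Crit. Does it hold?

EG ready: greatest fixpoint, start Z0 = {Load, Store, Crit}, keep only states in Sat with some successor in Z. Z1 = {Load, Crit}; fixed.
Sat(EG ready) = {Load, Crit}
Crit ∈ Sat(EG ready) = {Load, Crit}, so the formula holds at Crit.

Yes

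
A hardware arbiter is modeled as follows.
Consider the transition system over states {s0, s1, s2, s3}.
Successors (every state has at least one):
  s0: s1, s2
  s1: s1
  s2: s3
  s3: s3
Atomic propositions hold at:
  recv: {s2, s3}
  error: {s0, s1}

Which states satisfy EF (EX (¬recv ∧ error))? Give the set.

Sat(¬recv) = {s0, s1}
Sat(¬recv ∧ error) = {s0, s1}
Sat(EX (¬recv ∧ error)) = {s : some successor in {s0, s1}} = {s0, s1}
EF (EX (¬recv ∧ error)): least fixpoint, start Z0 = {s0, s1}, add states with some successor in Z. Already a fixed point.
Sat(EF (EX (¬recv ∧ error))) = {s0, s1}

{s0, s1}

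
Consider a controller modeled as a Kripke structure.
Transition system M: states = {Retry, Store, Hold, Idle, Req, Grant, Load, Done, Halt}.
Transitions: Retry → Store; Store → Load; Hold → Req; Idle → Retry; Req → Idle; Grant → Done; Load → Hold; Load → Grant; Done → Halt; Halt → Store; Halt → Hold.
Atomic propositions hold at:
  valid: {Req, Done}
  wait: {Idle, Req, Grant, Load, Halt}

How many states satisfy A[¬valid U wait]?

Sat(¬valid) = {Retry, Store, Hold, Idle, Grant, Load, Halt}
A[¬valid U wait]: least fixpoint, start Z0 = Sat(wait) = {Idle, Req, Grant, Load, Halt}, add states in Sat(¬valid) with every successor in Z. Z1 = {Store, Hold, Idle, Req, Grant, Load, Halt}; Z2 = {Retry, Store, Hold, Idle, Req, Grant, Load, Halt}; fixed.
Sat(A[¬valid U wait]) = {Retry, Store, Hold, Idle, Req, Grant, Load, Halt}
|Sat(A[¬valid U wait])| = |{Retry, Store, Hold, Idle, Req, Grant, Load, Halt}| = 8.

8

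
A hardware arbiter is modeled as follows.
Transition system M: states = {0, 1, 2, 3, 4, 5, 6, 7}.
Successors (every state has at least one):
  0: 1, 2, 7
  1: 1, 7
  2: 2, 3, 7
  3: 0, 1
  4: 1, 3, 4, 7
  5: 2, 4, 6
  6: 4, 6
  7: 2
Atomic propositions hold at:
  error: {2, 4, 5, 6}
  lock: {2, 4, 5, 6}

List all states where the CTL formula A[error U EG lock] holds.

EG lock: greatest fixpoint, start Z0 = {2, 4, 5, 6}, keep only states in Sat with some successor in Z. Already a fixed point.
Sat(EG lock) = {2, 4, 5, 6}
A[error U EG lock]: least fixpoint, start Z0 = Sat(EG lock) = {2, 4, 5, 6}, add states in Sat(error) with every successor in Z. Already a fixed point.
Sat(A[error U EG lock]) = {2, 4, 5, 6}

{2, 4, 5, 6}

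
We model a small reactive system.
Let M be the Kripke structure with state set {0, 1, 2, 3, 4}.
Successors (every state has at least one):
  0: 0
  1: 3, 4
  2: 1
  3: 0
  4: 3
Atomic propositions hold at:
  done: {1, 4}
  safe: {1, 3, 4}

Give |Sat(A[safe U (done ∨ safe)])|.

Sat(done ∨ safe) = {1, 3, 4}
A[safe U (done ∨ safe)]: least fixpoint, start Z0 = Sat((done ∨ safe)) = {1, 3, 4}, add states in Sat(safe) with every successor in Z. Already a fixed point.
Sat(A[safe U (done ∨ safe)]) = {1, 3, 4}
|Sat(A[safe U (done ∨ safe)])| = |{1, 3, 4}| = 3.

3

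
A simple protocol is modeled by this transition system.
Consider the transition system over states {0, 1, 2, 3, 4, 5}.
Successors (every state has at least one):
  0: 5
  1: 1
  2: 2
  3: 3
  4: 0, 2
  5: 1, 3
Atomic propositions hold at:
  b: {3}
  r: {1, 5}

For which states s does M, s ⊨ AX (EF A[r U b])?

A[r U b]: least fixpoint, start Z0 = Sat(b) = {3}, add states in Sat(r) with every successor in Z. Already a fixed point.
Sat(A[r U b]) = {3}
EF A[r U b]: least fixpoint, start Z0 = {3}, add states with some successor in Z. Z1 = {3, 5}; Z2 = {0, 3, 5}; Z3 = {0, 3, 4, 5}; fixed.
Sat(EF A[r U b]) = {0, 3, 4, 5}
Sat(AX (EF A[r U b])) = {s : every successor in {0, 3, 4, 5}} = {0, 3}

{0, 3}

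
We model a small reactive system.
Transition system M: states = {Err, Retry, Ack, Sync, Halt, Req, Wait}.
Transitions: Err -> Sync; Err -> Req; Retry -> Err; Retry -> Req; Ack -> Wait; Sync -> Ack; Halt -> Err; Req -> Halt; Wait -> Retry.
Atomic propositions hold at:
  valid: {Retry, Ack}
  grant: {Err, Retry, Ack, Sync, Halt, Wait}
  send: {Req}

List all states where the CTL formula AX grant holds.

Sat(AX grant) = {s : every successor in {Err, Retry, Ack, Sync, Halt, Wait}} = {Ack, Sync, Halt, Req, Wait}

{Ack, Sync, Halt, Req, Wait}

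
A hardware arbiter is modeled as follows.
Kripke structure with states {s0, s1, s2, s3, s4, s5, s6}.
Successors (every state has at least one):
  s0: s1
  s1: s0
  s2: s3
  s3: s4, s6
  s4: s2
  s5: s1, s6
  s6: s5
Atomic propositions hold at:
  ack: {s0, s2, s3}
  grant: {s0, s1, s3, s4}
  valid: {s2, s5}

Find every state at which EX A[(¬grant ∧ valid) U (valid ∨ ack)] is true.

{s1, s2, s4, s6}

Sat(¬grant) = {s2, s5, s6}
Sat(¬grant ∧ valid) = {s2, s5}
Sat(valid ∨ ack) = {s0, s2, s3, s5}
A[(¬grant ∧ valid) U (valid ∨ ack)]: least fixpoint, start Z0 = Sat((valid ∨ ack)) = {s0, s2, s3, s5}, add states in Sat(¬grant ∧ valid) with every successor in Z. Already a fixed point.
Sat(A[(¬grant ∧ valid) U (valid ∨ ack)]) = {s0, s2, s3, s5}
Sat(EX A[(¬grant ∧ valid) U (valid ∨ ack)]) = {s : some successor in {s0, s2, s3, s5}} = {s1, s2, s4, s6}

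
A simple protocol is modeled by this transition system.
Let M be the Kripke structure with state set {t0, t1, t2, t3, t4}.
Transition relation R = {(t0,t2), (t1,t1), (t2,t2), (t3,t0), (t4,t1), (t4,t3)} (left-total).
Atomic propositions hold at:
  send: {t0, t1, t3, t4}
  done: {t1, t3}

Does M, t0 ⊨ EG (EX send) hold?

No

Sat(EX send) = {s : some successor in {t0, t1, t3, t4}} = {t1, t3, t4}
EG (EX send): greatest fixpoint, start Z0 = {t1, t3, t4}, keep only states in Sat with some successor in Z. Z1 = {t1, t4}; fixed.
Sat(EG (EX send)) = {t1, t4}
t0 ∉ Sat(EG (EX send)) = {t1, t4}, so the formula does not hold at t0.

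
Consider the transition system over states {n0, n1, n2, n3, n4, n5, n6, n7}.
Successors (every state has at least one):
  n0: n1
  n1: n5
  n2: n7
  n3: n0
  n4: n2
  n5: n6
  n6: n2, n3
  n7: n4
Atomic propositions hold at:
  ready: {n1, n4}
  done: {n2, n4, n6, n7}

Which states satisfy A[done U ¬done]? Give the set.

{n0, n1, n3, n5}

Sat(¬done) = {n0, n1, n3, n5}
A[done U ¬done]: least fixpoint, start Z0 = Sat(¬done) = {n0, n1, n3, n5}, add states in Sat(done) with every successor in Z. Already a fixed point.
Sat(A[done U ¬done]) = {n0, n1, n3, n5}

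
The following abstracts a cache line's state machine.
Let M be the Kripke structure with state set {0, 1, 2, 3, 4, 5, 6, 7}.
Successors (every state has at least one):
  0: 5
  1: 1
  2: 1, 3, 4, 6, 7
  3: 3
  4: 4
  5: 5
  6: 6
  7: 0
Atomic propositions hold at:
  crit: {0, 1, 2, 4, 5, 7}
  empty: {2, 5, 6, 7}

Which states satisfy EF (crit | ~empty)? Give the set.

Sat(~empty) = {0, 1, 3, 4}
Sat(crit | ~empty) = {0, 1, 2, 3, 4, 5, 7}
EF (crit | ~empty): least fixpoint, start Z0 = {0, 1, 2, 3, 4, 5, 7}, add states with some successor in Z. Already a fixed point.
Sat(EF (crit | ~empty)) = {0, 1, 2, 3, 4, 5, 7}

{0, 1, 2, 3, 4, 5, 7}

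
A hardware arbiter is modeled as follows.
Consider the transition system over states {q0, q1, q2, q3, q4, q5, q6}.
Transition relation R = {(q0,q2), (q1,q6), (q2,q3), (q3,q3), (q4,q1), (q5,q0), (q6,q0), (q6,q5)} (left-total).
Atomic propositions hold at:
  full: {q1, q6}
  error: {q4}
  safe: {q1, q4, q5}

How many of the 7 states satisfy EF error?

1

EF error: least fixpoint, start Z0 = {q4}, add states with some successor in Z. Already a fixed point.
Sat(EF error) = {q4}
|Sat(EF error)| = |{q4}| = 1.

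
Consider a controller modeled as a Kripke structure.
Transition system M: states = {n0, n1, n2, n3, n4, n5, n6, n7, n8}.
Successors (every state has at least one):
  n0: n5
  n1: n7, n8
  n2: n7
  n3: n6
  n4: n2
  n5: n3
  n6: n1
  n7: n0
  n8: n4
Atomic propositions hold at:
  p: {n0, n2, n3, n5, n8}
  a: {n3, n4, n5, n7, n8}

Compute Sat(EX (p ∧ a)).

{n0, n1, n5}

Sat(p ∧ a) = {n3, n5, n8}
Sat(EX (p ∧ a)) = {s : some successor in {n3, n5, n8}} = {n0, n1, n5}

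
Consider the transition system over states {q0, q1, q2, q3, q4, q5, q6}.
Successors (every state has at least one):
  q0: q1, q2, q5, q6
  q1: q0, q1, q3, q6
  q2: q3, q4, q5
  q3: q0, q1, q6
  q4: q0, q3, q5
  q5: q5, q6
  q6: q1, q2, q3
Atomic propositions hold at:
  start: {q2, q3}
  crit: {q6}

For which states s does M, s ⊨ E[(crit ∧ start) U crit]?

{q6}

Sat(crit ∧ start) = ∅
E[(crit ∧ start) U crit]: least fixpoint, start Z0 = Sat(crit) = {q6}, add states in Sat(crit ∧ start) with some successor in Z. Already a fixed point.
Sat(E[(crit ∧ start) U crit]) = {q6}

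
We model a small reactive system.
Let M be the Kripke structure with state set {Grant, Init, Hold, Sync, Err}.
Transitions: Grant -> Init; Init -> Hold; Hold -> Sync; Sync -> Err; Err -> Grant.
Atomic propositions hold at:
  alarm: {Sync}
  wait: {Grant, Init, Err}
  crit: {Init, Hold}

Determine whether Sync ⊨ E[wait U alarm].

E[wait U alarm]: least fixpoint, start Z0 = Sat(alarm) = {Sync}, add states in Sat(wait) with some successor in Z. Already a fixed point.
Sat(E[wait U alarm]) = {Sync}
Sync ∈ Sat(E[wait U alarm]) = {Sync}, so the formula holds at Sync.

Yes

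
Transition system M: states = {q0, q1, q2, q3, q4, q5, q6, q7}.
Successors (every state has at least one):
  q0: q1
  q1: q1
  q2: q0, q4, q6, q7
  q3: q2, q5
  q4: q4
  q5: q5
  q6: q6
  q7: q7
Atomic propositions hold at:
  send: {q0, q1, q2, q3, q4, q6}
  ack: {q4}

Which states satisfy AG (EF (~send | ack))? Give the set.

{q4, q5, q7}

Sat(~send) = {q5, q7}
Sat(~send | ack) = {q4, q5, q7}
EF (~send | ack): least fixpoint, start Z0 = {q4, q5, q7}, add states with some successor in Z. Z1 = {q2, q3, q4, q5, q7}; fixed.
Sat(EF (~send | ack)) = {q2, q3, q4, q5, q7}
AG (EF (~send | ack)): greatest fixpoint, start Z0 = {q2, q3, q4, q5, q7}, keep only states in Sat with every successor in Z. Z1 = {q3, q4, q5, q7}; Z2 = {q4, q5, q7}; fixed.
Sat(AG (EF (~send | ack))) = {q4, q5, q7}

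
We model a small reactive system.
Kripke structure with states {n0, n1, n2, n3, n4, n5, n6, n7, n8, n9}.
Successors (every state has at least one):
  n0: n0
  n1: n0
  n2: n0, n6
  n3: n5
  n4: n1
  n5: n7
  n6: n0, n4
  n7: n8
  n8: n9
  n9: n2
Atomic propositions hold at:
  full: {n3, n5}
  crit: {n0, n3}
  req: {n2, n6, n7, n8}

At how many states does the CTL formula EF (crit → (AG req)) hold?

AG req: greatest fixpoint, start Z0 = {n2, n6, n7, n8}, keep only states in Sat with every successor in Z. Z1 = {n7}; Z2 = ∅; fixed.
Sat(AG req) = ∅
Sat(crit → (AG req)) = {n1, n2, n4, n5, n6, n7, n8, n9}
EF (crit → (AG req)): least fixpoint, start Z0 = {n1, n2, n4, n5, n6, n7, n8, n9}, add states with some successor in Z. Z1 = {n1, n2, n3, n4, n5, n6, n7, n8, n9}; fixed.
Sat(EF (crit → (AG req))) = {n1, n2, n3, n4, n5, n6, n7, n8, n9}
|Sat(EF (crit → (AG req)))| = |{n1, n2, n3, n4, n5, n6, n7, n8, n9}| = 9.

9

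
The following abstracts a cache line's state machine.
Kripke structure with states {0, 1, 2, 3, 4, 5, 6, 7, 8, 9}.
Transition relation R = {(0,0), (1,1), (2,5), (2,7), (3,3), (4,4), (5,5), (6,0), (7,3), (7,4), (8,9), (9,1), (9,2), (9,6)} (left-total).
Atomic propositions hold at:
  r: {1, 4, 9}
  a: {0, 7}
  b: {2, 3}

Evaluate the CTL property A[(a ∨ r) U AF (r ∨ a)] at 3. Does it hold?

No

Sat(a ∨ r) = {0, 1, 4, 7, 9}
Sat(r ∨ a) = {0, 1, 4, 7, 9}
AF (r ∨ a): least fixpoint, start Z0 = {0, 1, 4, 7, 9}, add states with every successor in Z. Z1 = {0, 1, 4, 6, 7, 8, 9}; fixed.
Sat(AF (r ∨ a)) = {0, 1, 4, 6, 7, 8, 9}
A[(a ∨ r) U AF (r ∨ a)]: least fixpoint, start Z0 = Sat(AF (r ∨ a)) = {0, 1, 4, 6, 7, 8, 9}, add states in Sat(a ∨ r) with every successor in Z. Already a fixed point.
Sat(A[(a ∨ r) U AF (r ∨ a)]) = {0, 1, 4, 6, 7, 8, 9}
3 ∉ Sat(A[(a ∨ r) U AF (r ∨ a)]) = {0, 1, 4, 6, 7, 8, 9}, so the formula does not hold at 3.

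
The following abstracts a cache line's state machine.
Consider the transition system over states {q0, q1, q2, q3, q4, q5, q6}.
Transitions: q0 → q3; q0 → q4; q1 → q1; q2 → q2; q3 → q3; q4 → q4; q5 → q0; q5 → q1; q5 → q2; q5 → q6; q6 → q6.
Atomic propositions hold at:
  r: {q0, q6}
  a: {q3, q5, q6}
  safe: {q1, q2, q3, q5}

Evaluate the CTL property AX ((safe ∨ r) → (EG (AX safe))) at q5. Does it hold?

Sat(safe ∨ r) = {q0, q1, q2, q3, q5, q6}
Sat(AX safe) = {s : every successor in {q1, q2, q3, q5}} = {q1, q2, q3}
EG (AX safe): greatest fixpoint, start Z0 = {q1, q2, q3}, keep only states in Sat with some successor in Z. Already a fixed point.
Sat(EG (AX safe)) = {q1, q2, q3}
Sat((safe ∨ r) → (EG (AX safe))) = {q1, q2, q3, q4}
Sat(AX ((safe ∨ r) → (EG (AX safe)))) = {s : every successor in {q1, q2, q3, q4}} = {q0, q1, q2, q3, q4}
q5 ∉ Sat(AX ((safe ∨ r) → (EG (AX safe)))) = {q0, q1, q2, q3, q4}, so the formula does not hold at q5.

No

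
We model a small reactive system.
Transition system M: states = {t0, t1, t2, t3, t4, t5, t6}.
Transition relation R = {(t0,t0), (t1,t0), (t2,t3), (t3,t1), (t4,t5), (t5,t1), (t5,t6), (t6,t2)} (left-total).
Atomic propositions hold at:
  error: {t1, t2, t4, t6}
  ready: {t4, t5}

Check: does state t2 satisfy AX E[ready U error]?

No

E[ready U error]: least fixpoint, start Z0 = Sat(error) = {t1, t2, t4, t6}, add states in Sat(ready) with some successor in Z. Z1 = {t1, t2, t4, t5, t6}; fixed.
Sat(E[ready U error]) = {t1, t2, t4, t5, t6}
Sat(AX E[ready U error]) = {s : every successor in {t1, t2, t4, t5, t6}} = {t3, t4, t5, t6}
t2 ∉ Sat(AX E[ready U error]) = {t3, t4, t5, t6}, so the formula does not hold at t2.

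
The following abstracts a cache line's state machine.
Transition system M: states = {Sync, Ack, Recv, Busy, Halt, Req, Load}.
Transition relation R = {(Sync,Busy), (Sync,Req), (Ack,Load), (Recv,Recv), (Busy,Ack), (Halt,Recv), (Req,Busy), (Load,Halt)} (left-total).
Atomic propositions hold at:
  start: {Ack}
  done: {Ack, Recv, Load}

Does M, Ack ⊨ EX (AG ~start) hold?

Sat(~start) = {Sync, Recv, Busy, Halt, Req, Load}
AG ~start: greatest fixpoint, start Z0 = {Sync, Recv, Busy, Halt, Req, Load}, keep only states in Sat with every successor in Z. Z1 = {Sync, Recv, Halt, Req, Load}; Z2 = {Recv, Halt, Load}; fixed.
Sat(AG ~start) = {Recv, Halt, Load}
Sat(EX (AG ~start)) = {s : some successor in {Recv, Halt, Load}} = {Ack, Recv, Halt, Load}
Ack ∈ Sat(EX (AG ~start)) = {Ack, Recv, Halt, Load}, so the formula holds at Ack.

Yes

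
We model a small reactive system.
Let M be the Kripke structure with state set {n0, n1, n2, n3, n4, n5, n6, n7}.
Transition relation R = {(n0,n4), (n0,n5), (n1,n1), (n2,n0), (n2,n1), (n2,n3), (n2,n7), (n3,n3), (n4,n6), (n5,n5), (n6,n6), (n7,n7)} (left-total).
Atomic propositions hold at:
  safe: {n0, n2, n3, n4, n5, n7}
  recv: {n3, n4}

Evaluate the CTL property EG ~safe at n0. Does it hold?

No

Sat(~safe) = {n1, n6}
EG ~safe: greatest fixpoint, start Z0 = {n1, n6}, keep only states in Sat with some successor in Z. Already a fixed point.
Sat(EG ~safe) = {n1, n6}
n0 ∉ Sat(EG ~safe) = {n1, n6}, so the formula does not hold at n0.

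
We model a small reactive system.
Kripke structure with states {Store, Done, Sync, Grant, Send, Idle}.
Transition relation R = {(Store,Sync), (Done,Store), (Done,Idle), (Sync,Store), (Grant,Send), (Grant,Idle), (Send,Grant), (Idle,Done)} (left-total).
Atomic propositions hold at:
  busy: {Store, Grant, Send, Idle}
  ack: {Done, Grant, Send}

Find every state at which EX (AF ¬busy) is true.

{Store, Done, Sync, Grant, Idle}

Sat(¬busy) = {Done, Sync}
AF ¬busy: least fixpoint, start Z0 = {Done, Sync}, add states with every successor in Z. Z1 = {Store, Done, Sync, Idle}; fixed.
Sat(AF ¬busy) = {Store, Done, Sync, Idle}
Sat(EX (AF ¬busy)) = {s : some successor in {Store, Done, Sync, Idle}} = {Store, Done, Sync, Grant, Idle}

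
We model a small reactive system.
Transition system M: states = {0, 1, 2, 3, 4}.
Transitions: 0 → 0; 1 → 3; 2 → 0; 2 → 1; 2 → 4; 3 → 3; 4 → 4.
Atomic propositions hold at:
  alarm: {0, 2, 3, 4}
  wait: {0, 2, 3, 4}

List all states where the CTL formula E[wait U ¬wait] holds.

{1, 2}

Sat(¬wait) = {1}
E[wait U ¬wait]: least fixpoint, start Z0 = Sat(¬wait) = {1}, add states in Sat(wait) with some successor in Z. Z1 = {1, 2}; fixed.
Sat(E[wait U ¬wait]) = {1, 2}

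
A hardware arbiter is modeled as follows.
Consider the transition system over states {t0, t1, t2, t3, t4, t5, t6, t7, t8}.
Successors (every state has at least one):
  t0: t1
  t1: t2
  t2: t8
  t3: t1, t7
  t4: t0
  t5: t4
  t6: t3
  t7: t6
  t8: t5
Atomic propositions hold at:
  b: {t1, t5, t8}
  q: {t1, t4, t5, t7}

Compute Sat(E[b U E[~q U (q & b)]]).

{t0, t1, t2, t3, t5, t6, t8}

Sat(~q) = {t0, t2, t3, t6, t8}
Sat(q & b) = {t1, t5}
E[~q U (q & b)]: least fixpoint, start Z0 = Sat((q & b)) = {t1, t5}, add states in Sat(~q) with some successor in Z. Z1 = {t0, t1, t3, t5, t8}; Z2 = {t0, t1, t2, t3, t5, t6, t8}; fixed.
Sat(E[~q U (q & b)]) = {t0, t1, t2, t3, t5, t6, t8}
E[b U E[~q U (q & b)]]: least fixpoint, start Z0 = Sat(E[~q U (q & b)]) = {t0, t1, t2, t3, t5, t6, t8}, add states in Sat(b) with some successor in Z. Already a fixed point.
Sat(E[b U E[~q U (q & b)]]) = {t0, t1, t2, t3, t5, t6, t8}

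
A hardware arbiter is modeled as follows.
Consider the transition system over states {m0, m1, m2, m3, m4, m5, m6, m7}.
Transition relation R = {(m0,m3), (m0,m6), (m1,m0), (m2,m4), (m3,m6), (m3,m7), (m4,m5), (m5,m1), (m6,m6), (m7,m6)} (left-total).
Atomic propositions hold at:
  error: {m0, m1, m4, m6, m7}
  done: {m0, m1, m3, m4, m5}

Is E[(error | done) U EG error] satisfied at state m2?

Sat(error | done) = {m0, m1, m3, m4, m5, m6, m7}
EG error: greatest fixpoint, start Z0 = {m0, m1, m4, m6, m7}, keep only states in Sat with some successor in Z. Z1 = {m0, m1, m6, m7}; fixed.
Sat(EG error) = {m0, m1, m6, m7}
E[(error | done) U EG error]: least fixpoint, start Z0 = Sat(EG error) = {m0, m1, m6, m7}, add states in Sat(error | done) with some successor in Z. Z1 = {m0, m1, m3, m5, m6, m7}; Z2 = {m0, m1, m3, m4, m5, m6, m7}; fixed.
Sat(E[(error | done) U EG error]) = {m0, m1, m3, m4, m5, m6, m7}
m2 ∉ Sat(E[(error | done) U EG error]) = {m0, m1, m3, m4, m5, m6, m7}, so the formula does not hold at m2.

No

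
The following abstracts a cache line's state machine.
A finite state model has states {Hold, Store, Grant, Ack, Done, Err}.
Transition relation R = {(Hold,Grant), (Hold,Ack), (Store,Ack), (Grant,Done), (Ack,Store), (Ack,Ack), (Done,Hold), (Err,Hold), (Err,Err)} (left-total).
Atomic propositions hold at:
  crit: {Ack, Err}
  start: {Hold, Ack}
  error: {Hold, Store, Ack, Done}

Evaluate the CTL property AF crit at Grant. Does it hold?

AF crit: least fixpoint, start Z0 = {Ack, Err}, add states with every successor in Z. Z1 = {Store, Ack, Err}; fixed.
Sat(AF crit) = {Store, Ack, Err}
Grant ∉ Sat(AF crit) = {Store, Ack, Err}, so the formula does not hold at Grant.

No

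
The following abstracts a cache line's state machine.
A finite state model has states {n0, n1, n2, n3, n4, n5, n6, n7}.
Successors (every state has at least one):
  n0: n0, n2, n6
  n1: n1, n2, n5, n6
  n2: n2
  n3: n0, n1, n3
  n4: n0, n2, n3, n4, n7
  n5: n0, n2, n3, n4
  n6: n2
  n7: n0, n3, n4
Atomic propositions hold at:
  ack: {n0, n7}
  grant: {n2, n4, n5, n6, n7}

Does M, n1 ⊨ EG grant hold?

No

EG grant: greatest fixpoint, start Z0 = {n2, n4, n5, n6, n7}, keep only states in Sat with some successor in Z. Already a fixed point.
Sat(EG grant) = {n2, n4, n5, n6, n7}
n1 ∉ Sat(EG grant) = {n2, n4, n5, n6, n7}, so the formula does not hold at n1.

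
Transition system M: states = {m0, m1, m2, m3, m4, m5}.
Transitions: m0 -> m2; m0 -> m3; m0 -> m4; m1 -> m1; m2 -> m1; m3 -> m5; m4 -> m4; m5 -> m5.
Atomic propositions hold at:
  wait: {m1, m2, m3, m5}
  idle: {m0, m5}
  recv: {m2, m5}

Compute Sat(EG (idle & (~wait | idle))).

Sat(~wait) = {m0, m4}
Sat(~wait | idle) = {m0, m4, m5}
Sat(idle & (~wait | idle)) = {m0, m5}
EG (idle & (~wait | idle)): greatest fixpoint, start Z0 = {m0, m5}, keep only states in Sat with some successor in Z. Z1 = {m5}; fixed.
Sat(EG (idle & (~wait | idle))) = {m5}

{m5}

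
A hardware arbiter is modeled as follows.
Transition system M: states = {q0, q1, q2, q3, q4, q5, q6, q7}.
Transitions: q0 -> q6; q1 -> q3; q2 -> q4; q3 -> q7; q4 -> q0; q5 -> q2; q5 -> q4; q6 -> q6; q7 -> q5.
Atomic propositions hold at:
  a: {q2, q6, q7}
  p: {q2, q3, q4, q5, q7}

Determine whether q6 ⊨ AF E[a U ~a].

No

Sat(~a) = {q0, q1, q3, q4, q5}
E[a U ~a]: least fixpoint, start Z0 = Sat(~a) = {q0, q1, q3, q4, q5}, add states in Sat(a) with some successor in Z. Z1 = {q0, q1, q2, q3, q4, q5, q7}; fixed.
Sat(E[a U ~a]) = {q0, q1, q2, q3, q4, q5, q7}
AF E[a U ~a]: least fixpoint, start Z0 = {q0, q1, q2, q3, q4, q5, q7}, add states with every successor in Z. Already a fixed point.
Sat(AF E[a U ~a]) = {q0, q1, q2, q3, q4, q5, q7}
q6 ∉ Sat(AF E[a U ~a]) = {q0, q1, q2, q3, q4, q5, q7}, so the formula does not hold at q6.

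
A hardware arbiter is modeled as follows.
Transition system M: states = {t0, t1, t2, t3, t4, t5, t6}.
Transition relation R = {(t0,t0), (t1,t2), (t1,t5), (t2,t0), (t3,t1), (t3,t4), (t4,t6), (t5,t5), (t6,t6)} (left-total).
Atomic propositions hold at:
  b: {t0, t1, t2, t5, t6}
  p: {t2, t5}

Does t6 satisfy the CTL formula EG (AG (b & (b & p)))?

No

Sat(b & p) = {t2, t5}
Sat(b & (b & p)) = {t2, t5}
AG (b & (b & p)): greatest fixpoint, start Z0 = {t2, t5}, keep only states in Sat with every successor in Z. Z1 = {t5}; fixed.
Sat(AG (b & (b & p))) = {t5}
EG (AG (b & (b & p))): greatest fixpoint, start Z0 = {t5}, keep only states in Sat with some successor in Z. Already a fixed point.
Sat(EG (AG (b & (b & p)))) = {t5}
t6 ∉ Sat(EG (AG (b & (b & p)))) = {t5}, so the formula does not hold at t6.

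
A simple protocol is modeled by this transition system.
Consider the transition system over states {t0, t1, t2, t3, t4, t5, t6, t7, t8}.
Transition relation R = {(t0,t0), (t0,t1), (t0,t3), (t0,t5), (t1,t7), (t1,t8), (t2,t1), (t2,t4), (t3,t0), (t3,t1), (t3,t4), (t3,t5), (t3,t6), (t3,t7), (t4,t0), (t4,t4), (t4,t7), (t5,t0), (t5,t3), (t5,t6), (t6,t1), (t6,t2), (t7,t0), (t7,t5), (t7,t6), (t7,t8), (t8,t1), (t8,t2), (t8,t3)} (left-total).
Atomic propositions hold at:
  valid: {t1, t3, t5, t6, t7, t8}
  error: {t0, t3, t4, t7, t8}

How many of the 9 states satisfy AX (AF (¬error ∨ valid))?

Sat(¬error) = {t1, t2, t5, t6}
Sat(¬error ∨ valid) = {t1, t2, t3, t5, t6, t7, t8}
AF (¬error ∨ valid): least fixpoint, start Z0 = {t1, t2, t3, t5, t6, t7, t8}, add states with every successor in Z. Already a fixed point.
Sat(AF (¬error ∨ valid)) = {t1, t2, t3, t5, t6, t7, t8}
Sat(AX (AF (¬error ∨ valid))) = {s : every successor in {t1, t2, t3, t5, t6, t7, t8}} = {t1, t6, t8}
|Sat(AX (AF (¬error ∨ valid)))| = |{t1, t6, t8}| = 3.

3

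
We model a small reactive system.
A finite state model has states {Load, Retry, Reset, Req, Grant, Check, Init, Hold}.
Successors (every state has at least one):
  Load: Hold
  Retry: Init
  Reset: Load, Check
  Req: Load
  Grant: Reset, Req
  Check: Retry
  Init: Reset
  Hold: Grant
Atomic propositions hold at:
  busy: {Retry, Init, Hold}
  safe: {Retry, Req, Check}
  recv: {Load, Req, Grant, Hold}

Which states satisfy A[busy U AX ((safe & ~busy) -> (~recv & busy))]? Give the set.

{Load, Retry, Req, Check, Init, Hold}

Sat(~busy) = {Load, Reset, Req, Grant, Check}
Sat(safe & ~busy) = {Req, Check}
Sat(~recv) = {Retry, Reset, Check, Init}
Sat(~recv & busy) = {Retry, Init}
Sat((safe & ~busy) -> (~recv & busy)) = {Load, Retry, Reset, Grant, Init, Hold}
Sat(AX ((safe & ~busy) -> (~recv & busy))) = {s : every successor in {Load, Retry, Reset, Grant, Init, Hold}} = {Load, Retry, Req, Check, Init, Hold}
A[busy U AX ((safe & ~busy) -> (~recv & busy))]: least fixpoint, start Z0 = Sat(AX ((safe & ~busy) -> (~recv & busy))) = {Load, Retry, Req, Check, Init, Hold}, add states in Sat(busy) with every successor in Z. Already a fixed point.
Sat(A[busy U AX ((safe & ~busy) -> (~recv & busy))]) = {Load, Retry, Req, Check, Init, Hold}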